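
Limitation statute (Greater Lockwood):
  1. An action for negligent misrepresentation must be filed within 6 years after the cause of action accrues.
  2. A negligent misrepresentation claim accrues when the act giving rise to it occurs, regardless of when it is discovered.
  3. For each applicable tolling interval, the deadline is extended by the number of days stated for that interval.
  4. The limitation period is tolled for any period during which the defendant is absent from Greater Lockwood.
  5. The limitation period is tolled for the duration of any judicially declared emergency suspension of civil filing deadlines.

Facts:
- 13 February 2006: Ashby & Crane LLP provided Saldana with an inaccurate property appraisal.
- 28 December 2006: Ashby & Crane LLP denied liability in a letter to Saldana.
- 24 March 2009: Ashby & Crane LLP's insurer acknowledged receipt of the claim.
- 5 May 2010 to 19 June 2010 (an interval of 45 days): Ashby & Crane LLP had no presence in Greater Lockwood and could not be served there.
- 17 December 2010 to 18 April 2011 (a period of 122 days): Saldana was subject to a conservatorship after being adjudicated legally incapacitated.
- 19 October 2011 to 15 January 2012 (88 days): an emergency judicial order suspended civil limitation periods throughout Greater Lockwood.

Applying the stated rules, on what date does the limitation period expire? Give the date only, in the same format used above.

The limitation period began to run on 13 February 2006.
Adding the 6 years base period to 13 February 2006 gives a deadline of 13 February 2012, before any tolling.
Because the defendant's absence from the jurisdiction ran from 5 May 2010 to 19 June 2010, the deadline is extended by 45 days to 29 March 2012.
Because the emergency suspension of filing deadlines ran from 19 October 2011 to 15 January 2012, the deadline is extended by 88 days to 25 June 2012.
Although the plaintiff's incapacity ran from 17 December 2010 to 18 April 2011, the stated rules do not make that a tolling event, so it is disregarded.
None of the other events listed affects the running of the period under the stated rules.

25 June 2012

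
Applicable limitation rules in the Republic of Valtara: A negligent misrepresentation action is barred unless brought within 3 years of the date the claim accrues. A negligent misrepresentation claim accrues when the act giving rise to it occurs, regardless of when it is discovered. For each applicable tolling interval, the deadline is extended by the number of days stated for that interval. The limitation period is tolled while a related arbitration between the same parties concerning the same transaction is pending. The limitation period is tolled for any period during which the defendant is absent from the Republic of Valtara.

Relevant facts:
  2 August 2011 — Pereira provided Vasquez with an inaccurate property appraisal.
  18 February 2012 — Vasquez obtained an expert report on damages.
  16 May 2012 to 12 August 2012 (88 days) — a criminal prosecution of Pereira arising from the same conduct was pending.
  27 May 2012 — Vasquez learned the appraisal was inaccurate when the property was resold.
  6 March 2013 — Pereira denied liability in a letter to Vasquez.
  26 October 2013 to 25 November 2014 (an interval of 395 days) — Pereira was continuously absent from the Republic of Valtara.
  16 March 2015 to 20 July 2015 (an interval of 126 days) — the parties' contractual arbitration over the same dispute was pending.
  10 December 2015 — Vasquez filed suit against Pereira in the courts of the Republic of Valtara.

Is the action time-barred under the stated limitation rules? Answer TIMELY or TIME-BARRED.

The claim accrued on 2 August 2011, when the wrongful act occurred; under the stated occurrence rule the 27 May 2012 discovery does not delay accrual.
3 years from 2 August 2011 is 2 August 2014.
Because the defendant's absence from the jurisdiction ran from 26 October 2013 to 25 November 2014, the deadline is extended by 395 days to 1 September 2015.
The pending related arbitration from 16 March 2015 to 20 July 2015 tolled the period for 126 days, extending the deadline to 5 January 2016.
Although a criminal prosecution ran from 16 May 2012 to 12 August 2012, the stated rules do not make that a tolling event, so it is disregarded.
Nothing else in the chronology tolls or restarts the period.
The 10 December 2015 filing precedes the 5 January 2016 deadline; the claim is timely.

TIMELY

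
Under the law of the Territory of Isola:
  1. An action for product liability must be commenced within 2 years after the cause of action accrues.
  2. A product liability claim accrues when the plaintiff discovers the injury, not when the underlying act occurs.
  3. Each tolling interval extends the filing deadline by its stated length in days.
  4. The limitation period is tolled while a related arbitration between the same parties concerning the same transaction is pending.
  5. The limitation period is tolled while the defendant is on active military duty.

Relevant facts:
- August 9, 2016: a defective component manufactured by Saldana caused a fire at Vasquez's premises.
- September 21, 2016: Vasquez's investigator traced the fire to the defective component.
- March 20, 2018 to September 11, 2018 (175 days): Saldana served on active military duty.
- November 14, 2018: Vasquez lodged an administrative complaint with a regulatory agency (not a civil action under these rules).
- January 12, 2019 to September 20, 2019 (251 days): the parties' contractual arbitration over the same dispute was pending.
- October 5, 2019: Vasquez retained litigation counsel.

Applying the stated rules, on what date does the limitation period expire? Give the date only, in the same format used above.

November 21, 2019

Under the discovery rule, the claim accrued on September 21, 2016, when Vasquez discovered the injury — not on the August 9, 2016 date of the underlying act.
Adding the 2 years base period to September 21, 2016 gives a deadline of September 21, 2018, before any tolling.
The period was tolled for 175 days by the defendant's active military service (March 20, 2018 to September 11, 2018), pushing the deadline to March 15, 2019.
Because the pending related arbitration ran from January 12, 2019 to September 20, 2019, the deadline is extended by 251 days to November 21, 2019.
None of the other events listed affects the running of the period under the stated rules.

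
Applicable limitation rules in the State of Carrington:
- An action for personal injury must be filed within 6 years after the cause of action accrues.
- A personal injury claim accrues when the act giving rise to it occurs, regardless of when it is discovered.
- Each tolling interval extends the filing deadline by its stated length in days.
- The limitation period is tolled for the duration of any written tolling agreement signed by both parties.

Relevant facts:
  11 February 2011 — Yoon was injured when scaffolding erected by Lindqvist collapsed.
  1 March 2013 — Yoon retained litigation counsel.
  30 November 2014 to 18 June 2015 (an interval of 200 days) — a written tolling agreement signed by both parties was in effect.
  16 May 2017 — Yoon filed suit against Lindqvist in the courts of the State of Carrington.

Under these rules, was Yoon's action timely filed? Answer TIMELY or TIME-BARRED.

TIMELY

The limitation period began to run on 11 February 2011.
The untolled deadline — 6 years after 11 February 2011 — is 11 February 2017.
The written tolling agreement from 30 November 2014 to 18 June 2015 tolled the period for 200 days, extending the deadline to 30 August 2017.
The other events in the timeline have no effect on the limitation period under the stated rules.
The 16 May 2017 filing precedes the 30 August 2017 deadline; the claim is timely.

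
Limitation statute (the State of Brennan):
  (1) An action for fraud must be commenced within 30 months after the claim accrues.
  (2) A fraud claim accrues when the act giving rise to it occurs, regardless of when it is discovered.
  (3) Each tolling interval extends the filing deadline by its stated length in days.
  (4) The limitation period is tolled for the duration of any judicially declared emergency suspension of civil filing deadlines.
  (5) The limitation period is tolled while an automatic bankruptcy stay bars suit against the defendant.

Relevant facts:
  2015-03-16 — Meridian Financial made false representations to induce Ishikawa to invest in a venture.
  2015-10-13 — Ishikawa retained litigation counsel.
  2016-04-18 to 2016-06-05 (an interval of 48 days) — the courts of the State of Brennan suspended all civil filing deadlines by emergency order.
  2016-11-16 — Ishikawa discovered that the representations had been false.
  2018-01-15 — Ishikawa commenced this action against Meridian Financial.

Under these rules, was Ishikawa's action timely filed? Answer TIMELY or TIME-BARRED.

The claim accrued on 2015-03-16, when the wrongful act occurred; under the stated occurrence rule the 2016-11-16 discovery does not delay accrual.
30 months from 2015-03-16 is 2017-09-16.
The emergency suspension of filing deadlines from 2016-04-18 to 2016-06-05 tolled the period for 48 days, extending the deadline to 2017-11-03.
None of the other events listed affects the running of the period under the stated rules.
Filing on 2018-01-15 missed the 2017-11-03 deadline — the action is time-barred.

TIME-BARRED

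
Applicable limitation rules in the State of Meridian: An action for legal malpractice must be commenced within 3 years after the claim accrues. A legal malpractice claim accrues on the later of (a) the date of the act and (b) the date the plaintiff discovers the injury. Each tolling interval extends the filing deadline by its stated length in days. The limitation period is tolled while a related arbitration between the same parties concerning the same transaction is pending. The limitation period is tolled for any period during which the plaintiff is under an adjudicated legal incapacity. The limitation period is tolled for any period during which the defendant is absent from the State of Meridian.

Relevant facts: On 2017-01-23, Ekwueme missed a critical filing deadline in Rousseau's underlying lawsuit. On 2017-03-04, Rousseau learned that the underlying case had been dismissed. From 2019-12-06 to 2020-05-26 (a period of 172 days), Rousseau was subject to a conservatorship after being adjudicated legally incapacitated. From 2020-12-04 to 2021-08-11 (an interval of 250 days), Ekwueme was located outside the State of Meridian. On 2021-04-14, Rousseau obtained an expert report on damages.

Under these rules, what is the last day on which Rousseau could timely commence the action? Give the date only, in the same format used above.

2020-08-23

Taking the later of the act (2017-01-23) and discovery (2017-03-04), the claim accrued on 2017-03-04.
Adding the 3 years base period to 2017-03-04 gives a deadline of 2020-03-04, before any tolling.
Because the plaintiff's legal incapacity ran from 2019-12-06 to 2020-05-26, the deadline is extended by 172 days to 2020-08-23.
By the time the defendant's absence from the jurisdiction began on 2020-12-04, the limitation period had already expired on 2020-08-23; that interval cannot revive it.
None of the other events listed affects the running of the period under the stated rules.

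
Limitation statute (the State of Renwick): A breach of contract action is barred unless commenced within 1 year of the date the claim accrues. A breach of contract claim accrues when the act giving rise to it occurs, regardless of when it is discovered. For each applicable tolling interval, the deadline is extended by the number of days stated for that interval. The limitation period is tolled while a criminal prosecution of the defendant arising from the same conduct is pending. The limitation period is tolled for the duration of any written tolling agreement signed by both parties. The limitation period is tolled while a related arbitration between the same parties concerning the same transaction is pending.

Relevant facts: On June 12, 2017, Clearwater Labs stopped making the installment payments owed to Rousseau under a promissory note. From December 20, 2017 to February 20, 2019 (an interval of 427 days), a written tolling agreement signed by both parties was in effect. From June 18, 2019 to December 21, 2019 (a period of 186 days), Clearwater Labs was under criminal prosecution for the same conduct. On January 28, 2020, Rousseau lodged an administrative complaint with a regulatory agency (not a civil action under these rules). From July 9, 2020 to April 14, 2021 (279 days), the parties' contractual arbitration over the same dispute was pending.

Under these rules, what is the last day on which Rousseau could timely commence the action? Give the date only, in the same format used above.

February 15, 2020

The claim accrued on June 12, 2017, the date of the act.
Adding the 1 year base period to June 12, 2017 gives a deadline of June 12, 2018, before any tolling.
The period was tolled for 427 days by the written tolling agreement (December 20, 2017 to February 20, 2019), pushing the deadline to August 13, 2019.
Because the pending criminal prosecution ran from June 18, 2019 to December 21, 2019, the deadline is extended by 186 days to February 15, 2020.
The pending related arbitration starting July 9, 2020 came too late — the period had run on February 15, 2020 — and so does not extend the deadline.
None of the other events listed affects the running of the period under the stated rules.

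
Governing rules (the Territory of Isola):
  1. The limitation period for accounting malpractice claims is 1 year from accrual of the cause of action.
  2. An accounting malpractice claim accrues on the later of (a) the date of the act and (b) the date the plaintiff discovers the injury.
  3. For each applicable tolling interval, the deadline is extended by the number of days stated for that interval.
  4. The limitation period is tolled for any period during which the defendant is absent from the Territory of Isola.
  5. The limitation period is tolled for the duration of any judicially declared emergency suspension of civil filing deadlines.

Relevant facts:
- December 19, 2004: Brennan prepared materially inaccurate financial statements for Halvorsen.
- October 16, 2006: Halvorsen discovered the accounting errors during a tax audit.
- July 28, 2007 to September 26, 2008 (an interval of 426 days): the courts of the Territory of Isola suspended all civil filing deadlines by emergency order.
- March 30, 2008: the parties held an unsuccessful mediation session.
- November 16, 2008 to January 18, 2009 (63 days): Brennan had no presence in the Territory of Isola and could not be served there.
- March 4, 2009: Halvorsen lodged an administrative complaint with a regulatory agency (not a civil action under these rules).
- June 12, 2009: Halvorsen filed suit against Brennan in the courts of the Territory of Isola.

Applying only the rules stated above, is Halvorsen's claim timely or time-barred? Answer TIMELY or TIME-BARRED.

Because discovery on October 16, 2006 post-dates the December 19, 2004 act, accrual under the later-of rule falls on October 16, 2006.
Adding the 1 year base period to October 16, 2006 gives a deadline of October 16, 2007, before any tolling.
Because the emergency suspension of filing deadlines ran from July 28, 2007 to September 26, 2008, the deadline is extended by 426 days to December 15, 2008.
Because the defendant's absence from the jurisdiction ran from November 16, 2008 to January 18, 2009, the deadline is extended by 63 days to February 16, 2009.
The other events in the timeline have no effect on the limitation period under the stated rules.
Halvorsen filed on June 12, 2009, after the February 16, 2009 deadline, so the action is time-barred.

TIME-BARRED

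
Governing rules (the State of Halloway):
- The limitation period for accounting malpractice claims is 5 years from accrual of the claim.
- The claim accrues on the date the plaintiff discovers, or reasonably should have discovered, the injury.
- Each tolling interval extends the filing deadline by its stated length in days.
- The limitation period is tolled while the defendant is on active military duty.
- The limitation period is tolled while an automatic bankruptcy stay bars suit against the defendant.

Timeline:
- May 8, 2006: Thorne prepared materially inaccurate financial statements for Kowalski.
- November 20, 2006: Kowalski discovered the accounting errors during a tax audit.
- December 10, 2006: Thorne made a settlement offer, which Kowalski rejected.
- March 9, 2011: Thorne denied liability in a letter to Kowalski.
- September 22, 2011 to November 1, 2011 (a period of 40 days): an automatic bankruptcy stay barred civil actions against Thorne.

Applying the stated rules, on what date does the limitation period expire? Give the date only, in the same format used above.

Under the discovery rule, the claim accrued on November 20, 2006, when Kowalski discovered the injury — not on the May 8, 2006 date of the underlying act.
Adding the 5 years base period to November 20, 2006 gives a deadline of November 20, 2011, before any tolling.
The period was tolled for 40 days by the automatic bankruptcy stay (September 22, 2011 to November 1, 2011), pushing the deadline to December 30, 2011.
The other events in the timeline have no effect on the limitation period under the stated rules.

December 30, 2011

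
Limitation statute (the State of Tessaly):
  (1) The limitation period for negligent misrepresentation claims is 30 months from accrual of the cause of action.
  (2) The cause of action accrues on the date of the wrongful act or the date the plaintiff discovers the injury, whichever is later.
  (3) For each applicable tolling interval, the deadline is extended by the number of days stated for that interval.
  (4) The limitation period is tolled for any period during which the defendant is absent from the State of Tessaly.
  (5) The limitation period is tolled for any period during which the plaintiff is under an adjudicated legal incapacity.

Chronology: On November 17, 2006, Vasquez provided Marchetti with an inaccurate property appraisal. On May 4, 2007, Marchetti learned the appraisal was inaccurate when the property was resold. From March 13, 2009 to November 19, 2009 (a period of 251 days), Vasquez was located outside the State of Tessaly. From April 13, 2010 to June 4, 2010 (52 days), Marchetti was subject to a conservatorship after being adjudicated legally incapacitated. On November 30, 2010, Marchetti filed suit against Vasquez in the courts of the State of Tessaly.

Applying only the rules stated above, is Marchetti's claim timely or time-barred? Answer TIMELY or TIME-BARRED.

TIME-BARRED

Because discovery on May 4, 2007 post-dates the November 17, 2006 act, accrual under the later-of rule falls on May 4, 2007.
The untolled deadline — 30 months after May 4, 2007 — is November 4, 2009.
The period was tolled for 251 days by the defendant's absence from the jurisdiction (March 13, 2009 to November 19, 2009), pushing the deadline to July 13, 2010.
Because the plaintiff's legal incapacity ran from April 13, 2010 to June 4, 2010, the deadline is extended by 52 days to September 3, 2010.
Marchetti filed on November 30, 2010, after the September 3, 2010 deadline, so the action is time-barred.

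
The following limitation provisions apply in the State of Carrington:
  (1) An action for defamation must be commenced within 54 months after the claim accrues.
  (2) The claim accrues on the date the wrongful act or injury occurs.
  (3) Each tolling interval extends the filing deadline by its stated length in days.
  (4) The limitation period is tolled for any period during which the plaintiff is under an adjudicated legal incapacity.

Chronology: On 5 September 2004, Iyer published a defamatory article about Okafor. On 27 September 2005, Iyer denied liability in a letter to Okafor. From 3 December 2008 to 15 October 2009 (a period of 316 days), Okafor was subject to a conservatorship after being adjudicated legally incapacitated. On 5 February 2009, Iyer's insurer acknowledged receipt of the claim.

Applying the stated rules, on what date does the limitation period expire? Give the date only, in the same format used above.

15 January 2010

The limitation period began to run on 5 September 2004.
The untolled deadline — 54 months after 5 September 2004 — is 5 March 2009.
The period was tolled for 316 days by the plaintiff's legal incapacity (3 December 2008 to 15 October 2009), pushing the deadline to 15 January 2010.
None of the other events listed affects the running of the period under the stated rules.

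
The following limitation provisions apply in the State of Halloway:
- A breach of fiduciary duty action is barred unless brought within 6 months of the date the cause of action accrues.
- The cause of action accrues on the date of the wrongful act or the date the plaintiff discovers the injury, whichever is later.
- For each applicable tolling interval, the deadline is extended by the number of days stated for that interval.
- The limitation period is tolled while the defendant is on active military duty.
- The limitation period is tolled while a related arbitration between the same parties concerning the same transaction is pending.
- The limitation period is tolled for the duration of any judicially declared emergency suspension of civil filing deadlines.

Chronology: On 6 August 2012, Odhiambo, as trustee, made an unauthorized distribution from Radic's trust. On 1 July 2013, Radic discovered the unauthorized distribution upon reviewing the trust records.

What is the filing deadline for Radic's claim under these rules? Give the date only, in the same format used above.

1 January 2014

The claim accrued on 1 July 2013 — the later of the 6 August 2012 act and the 1 July 2013 discovery.
6 months from 1 July 2013 is 1 January 2014.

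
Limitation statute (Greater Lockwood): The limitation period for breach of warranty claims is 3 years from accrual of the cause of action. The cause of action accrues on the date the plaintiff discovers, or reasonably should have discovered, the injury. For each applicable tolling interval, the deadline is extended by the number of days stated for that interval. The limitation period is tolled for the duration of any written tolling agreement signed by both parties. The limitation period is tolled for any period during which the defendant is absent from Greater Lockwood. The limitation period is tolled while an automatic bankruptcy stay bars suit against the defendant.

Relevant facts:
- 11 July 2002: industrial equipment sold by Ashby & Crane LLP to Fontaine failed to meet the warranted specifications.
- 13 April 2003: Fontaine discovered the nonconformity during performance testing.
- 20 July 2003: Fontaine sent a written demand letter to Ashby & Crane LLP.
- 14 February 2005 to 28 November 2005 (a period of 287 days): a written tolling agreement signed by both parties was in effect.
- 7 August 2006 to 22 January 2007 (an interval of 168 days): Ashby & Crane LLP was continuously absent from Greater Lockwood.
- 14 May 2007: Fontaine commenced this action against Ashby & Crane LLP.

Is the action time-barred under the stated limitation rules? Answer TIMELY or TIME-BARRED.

TIMELY

Under the discovery rule, the claim accrued on 13 April 2003, when Fontaine discovered the injury — not on the 11 July 2002 date of the underlying act.
The untolled deadline — 3 years after 13 April 2003 — is 13 April 2006.
The period was tolled for 287 days by the written tolling agreement (14 February 2005 to 28 November 2005), pushing the deadline to 25 January 2007.
The period was tolled for 168 days by the defendant's absence from the jurisdiction (7 August 2006 to 22 January 2007), pushing the deadline to 12 July 2007.
The other events in the timeline have no effect on the limitation period under the stated rules.
Filing on 14 May 2007 beat the 12 July 2007 deadline — the action is timely.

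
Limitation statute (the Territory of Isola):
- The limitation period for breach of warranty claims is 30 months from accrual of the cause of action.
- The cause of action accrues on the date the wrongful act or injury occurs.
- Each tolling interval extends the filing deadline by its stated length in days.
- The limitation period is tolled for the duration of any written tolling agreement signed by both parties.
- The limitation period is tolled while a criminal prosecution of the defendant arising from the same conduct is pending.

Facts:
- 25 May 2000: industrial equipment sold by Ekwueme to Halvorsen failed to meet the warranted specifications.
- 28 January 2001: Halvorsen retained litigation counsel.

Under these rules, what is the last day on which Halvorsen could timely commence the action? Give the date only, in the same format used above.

25 November 2002

The claim accrued on 25 May 2000, when the wrongful act occurred.
Adding the 30 months base period to 25 May 2000 gives a deadline of 25 November 2002, before any tolling.
None of the other events listed affects the running of the period under the stated rules.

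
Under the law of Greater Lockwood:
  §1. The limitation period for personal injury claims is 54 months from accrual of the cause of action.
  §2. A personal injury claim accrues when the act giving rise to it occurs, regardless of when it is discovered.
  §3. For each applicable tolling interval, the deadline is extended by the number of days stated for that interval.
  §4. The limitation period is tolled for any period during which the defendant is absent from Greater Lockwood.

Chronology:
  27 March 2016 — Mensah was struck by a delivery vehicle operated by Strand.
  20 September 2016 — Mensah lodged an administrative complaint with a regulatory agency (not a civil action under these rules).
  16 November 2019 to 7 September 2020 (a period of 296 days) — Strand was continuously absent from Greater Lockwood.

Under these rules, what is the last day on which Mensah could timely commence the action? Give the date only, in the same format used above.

20 July 2021

The claim accrued on 27 March 2016, when the wrongful act occurred.
Adding the 54 months base period to 27 March 2016 gives a deadline of 27 September 2020, before any tolling.
The defendant's absence from the jurisdiction from 16 November 2019 to 7 September 2020 tolled the period for 296 days, extending the deadline to 20 July 2021.
None of the other events listed affects the running of the period under the stated rules.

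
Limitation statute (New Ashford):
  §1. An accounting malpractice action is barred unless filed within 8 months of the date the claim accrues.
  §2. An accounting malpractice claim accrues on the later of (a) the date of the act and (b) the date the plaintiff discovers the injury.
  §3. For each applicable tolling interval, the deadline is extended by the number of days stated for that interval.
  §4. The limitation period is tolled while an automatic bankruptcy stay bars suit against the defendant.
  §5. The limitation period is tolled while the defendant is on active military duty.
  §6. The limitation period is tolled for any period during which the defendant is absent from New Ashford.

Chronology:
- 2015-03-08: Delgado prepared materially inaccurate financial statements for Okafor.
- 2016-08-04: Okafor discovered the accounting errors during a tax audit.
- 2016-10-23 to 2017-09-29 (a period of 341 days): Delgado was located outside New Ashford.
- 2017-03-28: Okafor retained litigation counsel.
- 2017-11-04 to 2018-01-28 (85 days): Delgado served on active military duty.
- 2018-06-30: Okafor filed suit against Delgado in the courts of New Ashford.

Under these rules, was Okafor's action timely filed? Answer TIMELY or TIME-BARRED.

The claim accrued on 2016-08-04 — the later of the 2015-03-08 act and the 2016-08-04 discovery.
The untolled deadline — 8 months after 2016-08-04 — is 2017-04-04.
The period was tolled for 341 days by the defendant's absence from the jurisdiction (2016-10-23 to 2017-09-29), pushing the deadline to 2018-03-11.
The defendant's active military service from 2017-11-04 to 2018-01-28 tolled the period for 85 days, extending the deadline to 2018-06-04.
Nothing else in the chronology tolls or restarts the period.
Okafor filed on 2018-06-30, after the 2018-06-04 deadline, so the action is time-barred.

TIME-BARRED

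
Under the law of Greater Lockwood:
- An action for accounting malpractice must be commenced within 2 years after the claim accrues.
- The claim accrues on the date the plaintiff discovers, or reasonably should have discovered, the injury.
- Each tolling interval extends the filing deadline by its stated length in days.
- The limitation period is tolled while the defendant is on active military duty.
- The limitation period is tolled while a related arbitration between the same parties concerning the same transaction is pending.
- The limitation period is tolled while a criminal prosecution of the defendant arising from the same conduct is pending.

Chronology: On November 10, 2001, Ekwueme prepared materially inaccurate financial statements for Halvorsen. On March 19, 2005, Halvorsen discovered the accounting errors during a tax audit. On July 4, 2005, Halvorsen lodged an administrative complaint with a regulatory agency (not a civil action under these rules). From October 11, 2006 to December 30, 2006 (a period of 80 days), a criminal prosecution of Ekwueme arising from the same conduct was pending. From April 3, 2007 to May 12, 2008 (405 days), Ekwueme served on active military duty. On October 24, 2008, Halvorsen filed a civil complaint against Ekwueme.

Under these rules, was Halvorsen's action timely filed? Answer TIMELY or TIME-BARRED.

Accrual is tied to discovery, so the period began on March 19, 2005 rather than on November 10, 2001 when the act occurred.
2 years from March 19, 2005 is March 19, 2007.
The period was tolled for 80 days by the pending criminal prosecution (October 11, 2006 to December 30, 2006), pushing the deadline to June 7, 2007.
The defendant's active military service from April 3, 2007 to May 12, 2008 tolled the period for 405 days, extending the deadline to July 16, 2008.
None of the other events listed affects the running of the period under the stated rules.
Filing on October 24, 2008 missed the July 16, 2008 deadline — the action is time-barred.

TIME-BARRED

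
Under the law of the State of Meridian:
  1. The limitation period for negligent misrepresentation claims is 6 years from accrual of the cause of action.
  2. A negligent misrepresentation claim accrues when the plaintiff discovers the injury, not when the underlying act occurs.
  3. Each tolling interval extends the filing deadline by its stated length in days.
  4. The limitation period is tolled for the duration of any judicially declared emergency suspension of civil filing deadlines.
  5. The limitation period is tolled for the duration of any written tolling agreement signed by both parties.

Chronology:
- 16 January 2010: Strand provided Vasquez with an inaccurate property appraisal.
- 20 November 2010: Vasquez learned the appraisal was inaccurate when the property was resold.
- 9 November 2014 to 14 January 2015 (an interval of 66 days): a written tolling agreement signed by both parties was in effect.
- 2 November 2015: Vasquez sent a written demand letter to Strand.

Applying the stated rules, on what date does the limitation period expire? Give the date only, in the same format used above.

25 January 2017

The claim did not accrue until Vasquez discovered the injury on 20 November 2010; the 16 January 2010 act date does not start the clock under the stated rule.
6 years from 20 November 2010 is 20 November 2016.
The period was tolled for 66 days by the written tolling agreement (9 November 2014 to 14 January 2015), pushing the deadline to 25 January 2017.
The other events in the timeline have no effect on the limitation period under the stated rules.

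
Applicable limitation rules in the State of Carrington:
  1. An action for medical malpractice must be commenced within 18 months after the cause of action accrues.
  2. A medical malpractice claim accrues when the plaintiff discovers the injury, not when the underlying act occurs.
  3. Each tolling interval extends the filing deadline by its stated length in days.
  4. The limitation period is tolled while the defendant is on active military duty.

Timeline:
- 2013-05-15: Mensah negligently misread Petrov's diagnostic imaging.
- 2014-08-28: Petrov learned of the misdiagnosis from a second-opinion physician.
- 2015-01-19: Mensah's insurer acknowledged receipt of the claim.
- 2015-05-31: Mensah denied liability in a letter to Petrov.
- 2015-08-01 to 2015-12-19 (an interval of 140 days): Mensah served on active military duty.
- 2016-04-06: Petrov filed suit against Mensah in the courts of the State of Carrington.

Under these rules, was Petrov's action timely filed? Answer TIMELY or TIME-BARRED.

The claim did not accrue until Petrov discovered the injury on 2014-08-28; the 2013-05-15 act date does not start the clock under the stated rule.
The untolled deadline — 18 months after 2014-08-28 — is 2016-02-28.
The period was tolled for 140 days by the defendant's active military service (2015-08-01 to 2015-12-19), pushing the deadline to 2016-07-17.
None of the other events listed affects the running of the period under the stated rules.
Petrov filed on 2016-04-06, before the 2016-07-17 deadline, so the action is timely.

TIMELY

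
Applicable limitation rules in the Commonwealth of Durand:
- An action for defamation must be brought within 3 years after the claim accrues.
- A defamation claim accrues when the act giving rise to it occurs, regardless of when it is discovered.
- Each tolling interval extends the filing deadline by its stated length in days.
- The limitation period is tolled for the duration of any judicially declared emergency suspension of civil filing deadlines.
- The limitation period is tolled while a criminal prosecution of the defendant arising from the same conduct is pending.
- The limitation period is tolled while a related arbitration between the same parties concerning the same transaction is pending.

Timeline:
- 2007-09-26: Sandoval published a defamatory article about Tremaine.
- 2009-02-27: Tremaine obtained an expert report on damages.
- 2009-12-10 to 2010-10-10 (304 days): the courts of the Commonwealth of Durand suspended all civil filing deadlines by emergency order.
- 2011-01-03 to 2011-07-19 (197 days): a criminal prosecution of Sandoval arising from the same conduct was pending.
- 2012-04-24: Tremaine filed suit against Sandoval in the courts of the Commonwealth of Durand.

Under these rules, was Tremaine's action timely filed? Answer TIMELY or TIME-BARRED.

TIME-BARRED

The claim accrued on 2007-09-26, the date of the act.
3 years from 2007-09-26 is 2010-09-26.
The period was tolled for 304 days by the emergency suspension of filing deadlines (2009-12-10 to 2010-10-10), pushing the deadline to 2011-07-27.
The period was tolled for 197 days by the pending criminal prosecution (2011-01-03 to 2011-07-19), pushing the deadline to 2012-02-09.
Nothing else in the chronology tolls or restarts the period.
The 2012-04-24 filing falls after the 2012-02-09 deadline; the claim is time-barred.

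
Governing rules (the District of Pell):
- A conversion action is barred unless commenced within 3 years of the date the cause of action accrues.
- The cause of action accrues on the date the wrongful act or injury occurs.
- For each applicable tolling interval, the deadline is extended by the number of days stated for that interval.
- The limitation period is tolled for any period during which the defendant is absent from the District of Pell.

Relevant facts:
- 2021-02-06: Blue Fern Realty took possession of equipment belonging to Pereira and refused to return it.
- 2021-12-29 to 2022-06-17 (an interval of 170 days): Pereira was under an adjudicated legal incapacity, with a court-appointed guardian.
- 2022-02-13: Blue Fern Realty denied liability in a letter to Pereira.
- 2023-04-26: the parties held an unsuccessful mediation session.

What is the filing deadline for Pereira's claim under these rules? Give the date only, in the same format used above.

2024-02-06

The limitation period began to run on 2021-02-06.
The untolled deadline — 3 years after 2021-02-06 — is 2024-02-06.
Although the plaintiff's incapacity ran from 2021-12-29 to 2022-06-17, the stated rules do not make that a tolling event, so it is disregarded.
None of the other events listed affects the running of the period under the stated rules.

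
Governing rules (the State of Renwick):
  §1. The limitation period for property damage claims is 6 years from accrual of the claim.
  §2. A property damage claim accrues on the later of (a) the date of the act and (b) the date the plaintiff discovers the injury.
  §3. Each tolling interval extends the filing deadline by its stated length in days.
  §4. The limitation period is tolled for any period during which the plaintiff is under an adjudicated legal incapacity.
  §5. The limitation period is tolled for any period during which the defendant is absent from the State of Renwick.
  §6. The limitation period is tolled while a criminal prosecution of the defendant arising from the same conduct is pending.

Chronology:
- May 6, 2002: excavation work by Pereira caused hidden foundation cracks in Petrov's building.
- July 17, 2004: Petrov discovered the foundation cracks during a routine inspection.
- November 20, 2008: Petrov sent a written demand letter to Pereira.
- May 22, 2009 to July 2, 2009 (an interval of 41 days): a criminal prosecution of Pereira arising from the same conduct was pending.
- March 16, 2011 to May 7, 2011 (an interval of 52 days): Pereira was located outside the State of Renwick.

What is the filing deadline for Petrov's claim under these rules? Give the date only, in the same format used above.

Taking the later of the act (May 6, 2002) and discovery (July 17, 2004), the claim accrued on July 17, 2004.
Adding the 6 years base period to July 17, 2004 gives a deadline of July 17, 2010, before any tolling.
Because the pending criminal prosecution ran from May 22, 2009 to July 2, 2009, the deadline is extended by 41 days to August 27, 2010.
The defendant's absence from the jurisdiction starting March 16, 2011 came too late — the period had run on August 27, 2010 — and so does not extend the deadline.
None of the other events listed affects the running of the period under the stated rules.

August 27, 2010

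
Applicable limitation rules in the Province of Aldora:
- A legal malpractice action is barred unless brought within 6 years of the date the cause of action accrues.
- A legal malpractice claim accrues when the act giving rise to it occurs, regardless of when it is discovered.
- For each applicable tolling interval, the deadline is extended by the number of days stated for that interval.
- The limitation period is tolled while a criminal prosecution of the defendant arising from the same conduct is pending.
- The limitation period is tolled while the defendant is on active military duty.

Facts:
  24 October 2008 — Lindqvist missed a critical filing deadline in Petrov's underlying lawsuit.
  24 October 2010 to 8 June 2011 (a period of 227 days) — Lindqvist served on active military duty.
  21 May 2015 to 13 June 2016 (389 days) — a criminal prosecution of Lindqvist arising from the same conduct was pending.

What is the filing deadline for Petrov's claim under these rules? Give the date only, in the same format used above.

1 July 2016

The cause of action accrued on 24 October 2008, the date of the act.
Adding the 6 years base period to 24 October 2008 gives a deadline of 24 October 2014, before any tolling.
The defendant's active military service from 24 October 2010 to 8 June 2011 tolled the period for 227 days, extending the deadline to 8 June 2015.
The pending criminal prosecution from 21 May 2015 to 13 June 2016 tolled the period for 389 days, extending the deadline to 1 July 2016.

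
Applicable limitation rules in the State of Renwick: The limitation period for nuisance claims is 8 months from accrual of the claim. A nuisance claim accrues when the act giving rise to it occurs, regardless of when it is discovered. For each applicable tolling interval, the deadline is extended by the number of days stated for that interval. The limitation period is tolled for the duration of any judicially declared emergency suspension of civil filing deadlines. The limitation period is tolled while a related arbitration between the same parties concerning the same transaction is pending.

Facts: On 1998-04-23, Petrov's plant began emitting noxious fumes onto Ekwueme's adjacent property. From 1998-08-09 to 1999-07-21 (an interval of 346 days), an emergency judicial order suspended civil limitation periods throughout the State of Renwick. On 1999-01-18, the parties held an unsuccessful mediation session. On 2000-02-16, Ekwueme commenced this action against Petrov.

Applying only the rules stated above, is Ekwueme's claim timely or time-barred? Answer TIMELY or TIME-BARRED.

TIME-BARRED

The claim accrued on 1998-04-23, when the wrongful act occurred.
Adding the 8 months base period to 1998-04-23 gives a deadline of 1998-12-23, before any tolling.
The emergency suspension of filing deadlines from 1998-08-09 to 1999-07-21 tolled the period for 346 days, extending the deadline to 1999-12-04.
None of the other events listed affects the running of the period under the stated rules.
Ekwueme filed on 2000-02-16, after the 1999-12-04 deadline, so the action is time-barred.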